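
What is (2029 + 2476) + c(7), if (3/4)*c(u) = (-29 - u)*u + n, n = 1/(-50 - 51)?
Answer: 1263203/303 ≈ 4169.0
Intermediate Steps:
n = -1/101 (n = 1/(-101) = -1/101 ≈ -0.0099010)
c(u) = -4/303 + 4*u*(-29 - u)/3 (c(u) = 4*((-29 - u)*u - 1/101)/3 = 4*(u*(-29 - u) - 1/101)/3 = 4*(-1/101 + u*(-29 - u))/3 = -4/303 + 4*u*(-29 - u)/3)
(2029 + 2476) + c(7) = (2029 + 2476) + (-4/303 - 116/3*7 - 4/3*7²) = 4505 + (-4/303 - 812/3 - 4/3*49) = 4505 + (-4/303 - 812/3 - 196/3) = 4505 - 101812/303 = 1263203/303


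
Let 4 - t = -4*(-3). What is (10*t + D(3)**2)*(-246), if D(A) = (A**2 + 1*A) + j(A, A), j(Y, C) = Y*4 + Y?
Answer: -159654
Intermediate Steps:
j(Y, C) = 5*Y (j(Y, C) = 4*Y + Y = 5*Y)
t = -8 (t = 4 - (-4)*(-3) = 4 - 1*12 = 4 - 12 = -8)
D(A) = A**2 + 6*A (D(A) = (A**2 + 1*A) + 5*A = (A**2 + A) + 5*A = (A + A**2) + 5*A = A**2 + 6*A)
(10*t + D(3)**2)*(-246) = (10*(-8) + (3*(6 + 3))**2)*(-246) = (-80 + (3*9)**2)*(-246) = (-80 + 27**2)*(-246) = (-80 + 729)*(-246) = 649*(-246) = -159654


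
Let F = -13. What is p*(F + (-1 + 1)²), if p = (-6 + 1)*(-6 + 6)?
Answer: 0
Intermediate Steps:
p = 0 (p = -5*0 = 0)
p*(F + (-1 + 1)²) = 0*(-13 + (-1 + 1)²) = 0*(-13 + 0²) = 0*(-13 + 0) = 0*(-13) = 0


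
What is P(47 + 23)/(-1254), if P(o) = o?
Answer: -35/627 ≈ -0.055821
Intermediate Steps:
P(47 + 23)/(-1254) = (47 + 23)/(-1254) = 70*(-1/1254) = -35/627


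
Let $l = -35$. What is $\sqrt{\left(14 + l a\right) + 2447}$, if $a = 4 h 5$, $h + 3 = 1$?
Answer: $3 \sqrt{429} \approx 62.137$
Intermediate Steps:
$h = -2$ ($h = -3 + 1 = -2$)
$a = -40$ ($a = 4 \left(-2\right) 5 = \left(-8\right) 5 = -40$)
$\sqrt{\left(14 + l a\right) + 2447} = \sqrt{\left(14 - -1400\right) + 2447} = \sqrt{\left(14 + 1400\right) + 2447} = \sqrt{1414 + 2447} = \sqrt{3861} = 3 \sqrt{429}$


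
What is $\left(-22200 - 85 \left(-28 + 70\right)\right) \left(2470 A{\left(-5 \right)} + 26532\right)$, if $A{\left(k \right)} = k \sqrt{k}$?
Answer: $-683729640 + 318259500 i \sqrt{5} \approx -6.8373 \cdot 10^{8} + 7.1165 \cdot 10^{8} i$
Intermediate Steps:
$A{\left(k \right)} = k^{\frac{3}{2}}$
$\left(-22200 - 85 \left(-28 + 70\right)\right) \left(2470 A{\left(-5 \right)} + 26532\right) = \left(-22200 - 85 \left(-28 + 70\right)\right) \left(2470 \left(-5\right)^{\frac{3}{2}} + 26532\right) = \left(-22200 - 3570\right) \left(2470 \left(- 5 i \sqrt{5}\right) + 26532\right) = \left(-22200 - 3570\right) \left(- 12350 i \sqrt{5} + 26532\right) = - 25770 \left(26532 - 12350 i \sqrt{5}\right) = -683729640 + 318259500 i \sqrt{5}$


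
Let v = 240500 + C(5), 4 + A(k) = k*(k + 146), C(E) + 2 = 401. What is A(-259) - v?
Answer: -211636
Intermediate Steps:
C(E) = 399 (C(E) = -2 + 401 = 399)
A(k) = -4 + k*(146 + k) (A(k) = -4 + k*(k + 146) = -4 + k*(146 + k))
v = 240899 (v = 240500 + 399 = 240899)
A(-259) - v = (-4 + (-259)² + 146*(-259)) - 1*240899 = (-4 + 67081 - 37814) - 240899 = 29263 - 240899 = -211636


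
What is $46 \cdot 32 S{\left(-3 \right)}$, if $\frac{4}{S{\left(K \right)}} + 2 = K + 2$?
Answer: $- \frac{5888}{3} \approx -1962.7$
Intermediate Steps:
$S{\left(K \right)} = \frac{4}{K}$ ($S{\left(K \right)} = \frac{4}{-2 + \left(K + 2\right)} = \frac{4}{-2 + \left(2 + K\right)} = \frac{4}{K}$)
$46 \cdot 32 S{\left(-3 \right)} = 46 \cdot 32 \frac{4}{-3} = 1472 \cdot 4 \left(- \frac{1}{3}\right) = 1472 \left(- \frac{4}{3}\right) = - \frac{5888}{3}$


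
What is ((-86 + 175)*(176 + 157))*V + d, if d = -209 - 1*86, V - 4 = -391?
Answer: -11469814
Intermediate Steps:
V = -387 (V = 4 - 391 = -387)
d = -295 (d = -209 - 86 = -295)
((-86 + 175)*(176 + 157))*V + d = ((-86 + 175)*(176 + 157))*(-387) - 295 = (89*333)*(-387) - 295 = 29637*(-387) - 295 = -11469519 - 295 = -11469814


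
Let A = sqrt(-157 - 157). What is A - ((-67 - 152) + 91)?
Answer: 128 + I*sqrt(314) ≈ 128.0 + 17.72*I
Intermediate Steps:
A = I*sqrt(314) (A = sqrt(-314) = I*sqrt(314) ≈ 17.72*I)
A - ((-67 - 152) + 91) = I*sqrt(314) - ((-67 - 152) + 91) = I*sqrt(314) - (-219 + 91) = I*sqrt(314) - 1*(-128) = I*sqrt(314) + 128 = 128 + I*sqrt(314)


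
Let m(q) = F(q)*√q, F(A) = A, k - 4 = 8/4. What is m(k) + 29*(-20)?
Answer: -580 + 6*√6 ≈ -565.30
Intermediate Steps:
k = 6 (k = 4 + 8/4 = 4 + 8*(¼) = 4 + 2 = 6)
m(q) = q^(3/2) (m(q) = q*√q = q^(3/2))
m(k) + 29*(-20) = 6^(3/2) + 29*(-20) = 6*√6 - 580 = -580 + 6*√6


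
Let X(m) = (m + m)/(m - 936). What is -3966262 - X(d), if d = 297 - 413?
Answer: -1043126964/263 ≈ -3.9663e+6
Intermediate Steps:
d = -116
X(m) = 2*m/(-936 + m) (X(m) = (2*m)/(-936 + m) = 2*m/(-936 + m))
-3966262 - X(d) = -3966262 - 2*(-116)/(-936 - 116) = -3966262 - 2*(-116)/(-1052) = -3966262 - 2*(-116)*(-1)/1052 = -3966262 - 1*58/263 = -3966262 - 58/263 = -1043126964/263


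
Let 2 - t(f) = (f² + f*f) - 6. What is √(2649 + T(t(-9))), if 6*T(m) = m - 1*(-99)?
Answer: √95034/6 ≈ 51.379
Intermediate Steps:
t(f) = 8 - 2*f² (t(f) = 2 - ((f² + f*f) - 6) = 2 - ((f² + f²) - 6) = 2 - (2*f² - 6) = 2 - (-6 + 2*f²) = 2 + (6 - 2*f²) = 8 - 2*f²)
T(m) = 33/2 + m/6 (T(m) = (m - 1*(-99))/6 = (m + 99)/6 = (99 + m)/6 = 33/2 + m/6)
√(2649 + T(t(-9))) = √(2649 + (33/2 + (8 - 2*(-9)²)/6)) = √(2649 + (33/2 + (8 - 2*81)/6)) = √(2649 + (33/2 + (8 - 162)/6)) = √(2649 + (33/2 + (⅙)*(-154))) = √(2649 + (33/2 - 77/3)) = √(2649 - 55/6) = √(15839/6) = √95034/6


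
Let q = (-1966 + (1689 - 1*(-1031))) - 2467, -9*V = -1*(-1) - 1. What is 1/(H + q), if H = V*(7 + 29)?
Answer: -1/1713 ≈ -0.00058377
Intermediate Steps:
V = 0 (V = -(-1*(-1) - 1)/9 = -(1 - 1)/9 = -⅑*0 = 0)
H = 0 (H = 0*(7 + 29) = 0*36 = 0)
q = -1713 (q = (-1966 + (1689 + 1031)) - 2467 = (-1966 + 2720) - 2467 = 754 - 2467 = -1713)
1/(H + q) = 1/(0 - 1713) = 1/(-1713) = -1/1713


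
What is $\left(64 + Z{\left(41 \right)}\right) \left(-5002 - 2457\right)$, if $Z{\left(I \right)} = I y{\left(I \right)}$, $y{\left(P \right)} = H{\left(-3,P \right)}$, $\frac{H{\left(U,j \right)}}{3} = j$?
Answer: $-38093113$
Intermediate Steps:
$H{\left(U,j \right)} = 3 j$
$y{\left(P \right)} = 3 P$
$Z{\left(I \right)} = 3 I^{2}$ ($Z{\left(I \right)} = I 3 I = 3 I^{2}$)
$\left(64 + Z{\left(41 \right)}\right) \left(-5002 - 2457\right) = \left(64 + 3 \cdot 41^{2}\right) \left(-5002 - 2457\right) = \left(64 + 3 \cdot 1681\right) \left(-7459\right) = \left(64 + 5043\right) \left(-7459\right) = 5107 \left(-7459\right) = -38093113$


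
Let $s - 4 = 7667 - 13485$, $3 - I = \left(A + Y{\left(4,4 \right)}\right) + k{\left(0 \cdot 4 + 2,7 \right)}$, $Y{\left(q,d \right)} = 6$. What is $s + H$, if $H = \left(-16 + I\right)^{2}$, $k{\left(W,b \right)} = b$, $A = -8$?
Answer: $-5490$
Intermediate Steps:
$I = -2$ ($I = 3 - \left(\left(-8 + 6\right) + 7\right) = 3 - \left(-2 + 7\right) = 3 - 5 = -2$)
$s = -5814$ ($s = 4 + \left(7667 - 13485\right) = 4 - 5818 = -5814$)
$H = 324$ ($H = \left(-16 - 2\right)^{2} = \left(-18\right)^{2} = 324$)
$s + H = -5814 + 324 = -5490$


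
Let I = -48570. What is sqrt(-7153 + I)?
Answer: I*sqrt(55723) ≈ 236.06*I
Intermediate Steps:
sqrt(-7153 + I) = sqrt(-7153 - 48570) = sqrt(-55723) = I*sqrt(55723)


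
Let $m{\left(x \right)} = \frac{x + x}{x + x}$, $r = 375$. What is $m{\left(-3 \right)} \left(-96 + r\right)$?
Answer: $279$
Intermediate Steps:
$m{\left(x \right)} = 1$ ($m{\left(x \right)} = \frac{2 x}{2 x} = 2 x \frac{1}{2 x} = 1$)
$m{\left(-3 \right)} \left(-96 + r\right) = 1 \left(-96 + 375\right) = 1 \cdot 279 = 279$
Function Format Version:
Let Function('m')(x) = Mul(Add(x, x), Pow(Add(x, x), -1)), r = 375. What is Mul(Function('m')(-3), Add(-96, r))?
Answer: 279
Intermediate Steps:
Function('m')(x) = 1 (Function('m')(x) = Mul(Mul(2, x), Pow(Mul(2, x), -1)) = Mul(Mul(2, x), Mul(Rational(1, 2), Pow(x, -1))) = 1)
Mul(Function('m')(-3), Add(-96, r)) = Mul(1, Add(-96, 375)) = Mul(1, 279) = 279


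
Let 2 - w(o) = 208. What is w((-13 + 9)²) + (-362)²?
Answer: 130838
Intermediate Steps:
w(o) = -206 (w(o) = 2 - 1*208 = 2 - 208 = -206)
w((-13 + 9)²) + (-362)² = -206 + (-362)² = -206 + 131044 = 130838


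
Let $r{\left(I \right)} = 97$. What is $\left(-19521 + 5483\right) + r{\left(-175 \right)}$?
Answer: $-13941$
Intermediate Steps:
$\left(-19521 + 5483\right) + r{\left(-175 \right)} = \left(-19521 + 5483\right) + 97 = -14038 + 97 = -13941$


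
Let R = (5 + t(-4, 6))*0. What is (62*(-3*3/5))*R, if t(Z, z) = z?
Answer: 0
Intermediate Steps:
R = 0 (R = (5 + 6)*0 = 11*0 = 0)
(62*(-3*3/5))*R = (62*(-3*3/5))*0 = (62*(-9*1/5))*0 = (62*(-9/5))*0 = -558/5*0 = 0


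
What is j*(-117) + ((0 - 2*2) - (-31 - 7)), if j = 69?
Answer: -8039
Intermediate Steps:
j*(-117) + ((0 - 2*2) - (-31 - 7)) = 69*(-117) + ((0 - 2*2) - (-31 - 7)) = -8073 + ((0 - 4) - 1*(-38)) = -8073 + (-4 + 38) = -8073 + 34 = -8039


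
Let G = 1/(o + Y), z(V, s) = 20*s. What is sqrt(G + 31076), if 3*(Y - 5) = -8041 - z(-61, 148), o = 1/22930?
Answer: sqrt(219113879360516227486)/83969659 ≈ 176.28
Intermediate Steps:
o = 1/22930 ≈ 4.3611e-5
Y = -3662 (Y = 5 + (-8041 - 20*148)/3 = 5 + (-8041 - 1*2960)/3 = 5 + (-8041 - 2960)/3 = 5 + (1/3)*(-11001) = 5 - 3667 = -3662)
G = -22930/83969659 (G = 1/(1/22930 - 3662) = 1/(-83969659/22930) = -22930/83969659 ≈ -0.00027307)
sqrt(G + 31076) = sqrt(-22930/83969659 + 31076) = sqrt(2609441100154/83969659) = sqrt(219113879360516227486)/83969659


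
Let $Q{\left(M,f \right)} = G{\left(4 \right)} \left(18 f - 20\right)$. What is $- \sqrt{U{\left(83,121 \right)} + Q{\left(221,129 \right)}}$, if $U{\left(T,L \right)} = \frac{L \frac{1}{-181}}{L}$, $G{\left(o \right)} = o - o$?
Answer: $- \frac{i \sqrt{181}}{181} \approx - 0.074329 i$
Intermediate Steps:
$G{\left(o \right)} = 0$
$U{\left(T,L \right)} = - \frac{1}{181}$ ($U{\left(T,L \right)} = \frac{L \left(- \frac{1}{181}\right)}{L} = \frac{\left(- \frac{1}{181}\right) L}{L} = - \frac{1}{181}$)
$Q{\left(M,f \right)} = 0$ ($Q{\left(M,f \right)} = 0 \left(18 f - 20\right) = 0 \left(-20 + 18 f\right) = 0$)
$- \sqrt{U{\left(83,121 \right)} + Q{\left(221,129 \right)}} = - \sqrt{- \frac{1}{181} + 0} = - \sqrt{- \frac{1}{181}} = - \frac{i \sqrt{181}}{181}$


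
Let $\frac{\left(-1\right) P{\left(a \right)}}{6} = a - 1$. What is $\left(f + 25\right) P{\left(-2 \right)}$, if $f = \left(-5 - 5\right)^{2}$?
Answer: $2250$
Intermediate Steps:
$P{\left(a \right)} = 6 - 6 a$ ($P{\left(a \right)} = - 6 \left(a - 1\right) = - 6 \left(-1 + a\right) = 6 - 6 a$)
$f = 100$ ($f = \left(-10\right)^{2} = 100$)
$\left(f + 25\right) P{\left(-2 \right)} = \left(100 + 25\right) \left(6 - -12\right) = 125 \left(6 + 12\right) = 125 \cdot 18 = 2250$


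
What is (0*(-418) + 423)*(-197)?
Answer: -83331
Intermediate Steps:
(0*(-418) + 423)*(-197) = (0 + 423)*(-197) = 423*(-197) = -83331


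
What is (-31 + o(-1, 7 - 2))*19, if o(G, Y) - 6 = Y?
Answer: -380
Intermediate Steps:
o(G, Y) = 6 + Y
(-31 + o(-1, 7 - 2))*19 = (-31 + (6 + (7 - 2)))*19 = (-31 + (6 + 5))*19 = (-31 + 11)*19 = -20*19 = -380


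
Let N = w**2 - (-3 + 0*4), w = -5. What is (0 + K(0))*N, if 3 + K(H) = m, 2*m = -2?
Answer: -112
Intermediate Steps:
N = 28 (N = (-5)**2 - (-3 + 0*4) = 25 - (-3 + 0) = 25 - 1*(-3) = 25 + 3 = 28)
m = -1 (m = (1/2)*(-2) = -1)
K(H) = -4 (K(H) = -3 - 1 = -4)
(0 + K(0))*N = (0 - 4)*28 = -4*28 = -112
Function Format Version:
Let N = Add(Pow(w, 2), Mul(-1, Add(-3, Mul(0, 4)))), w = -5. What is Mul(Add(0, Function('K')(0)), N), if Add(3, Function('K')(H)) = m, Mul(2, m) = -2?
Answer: -112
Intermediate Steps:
N = 28 (N = Add(Pow(-5, 2), Mul(-1, Add(-3, Mul(0, 4)))) = Add(25, Mul(-1, Add(-3, 0))) = Add(25, Mul(-1, -3)) = Add(25, 3) = 28)
m = -1 (m = Mul(Rational(1, 2), -2) = -1)
Function('K')(H) = -4 (Function('K')(H) = Add(-3, -1) = -4)
Mul(Add(0, Function('K')(0)), N) = Mul(Add(0, -4), 28) = Mul(-4, 28) = -112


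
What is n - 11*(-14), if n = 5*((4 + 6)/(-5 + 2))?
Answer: 412/3 ≈ 137.33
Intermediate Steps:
n = -50/3 (n = 5*(10/(-3)) = 5*(10*(-⅓)) = 5*(-10/3) = -50/3 ≈ -16.667)
n - 11*(-14) = -50/3 - 11*(-14) = -50/3 + 154 = 412/3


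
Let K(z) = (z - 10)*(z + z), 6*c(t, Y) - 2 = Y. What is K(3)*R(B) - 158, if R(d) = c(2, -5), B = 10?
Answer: -137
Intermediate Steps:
c(t, Y) = ⅓ + Y/6
R(d) = -½ (R(d) = ⅓ + (⅙)*(-5) = ⅓ - ⅚ = -½)
K(z) = 2*z*(-10 + z) (K(z) = (-10 + z)*(2*z) = 2*z*(-10 + z))
K(3)*R(B) - 158 = (2*3*(-10 + 3))*(-½) - 158 = (2*3*(-7))*(-½) - 158 = -42*(-½) - 158 = 21 - 158 = -137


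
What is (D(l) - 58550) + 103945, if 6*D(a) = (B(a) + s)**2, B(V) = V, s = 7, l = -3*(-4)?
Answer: 272731/6 ≈ 45455.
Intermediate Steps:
l = 12
D(a) = (7 + a)**2/6 (D(a) = (a + 7)**2/6 = (7 + a)**2/6)
(D(l) - 58550) + 103945 = ((7 + 12)**2/6 - 58550) + 103945 = ((1/6)*19**2 - 58550) + 103945 = ((1/6)*361 - 58550) + 103945 = (361/6 - 58550) + 103945 = -350939/6 + 103945 = 272731/6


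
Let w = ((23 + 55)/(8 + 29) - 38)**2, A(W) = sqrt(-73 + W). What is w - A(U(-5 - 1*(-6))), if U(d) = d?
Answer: 1763584/1369 - 6*I*sqrt(2) ≈ 1288.2 - 8.4853*I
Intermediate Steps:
w = 1763584/1369 (w = (78/37 - 38)**2 = (-1328/37)**2 = 1763584/1369 ≈ 1288.2)
w - A(U(-5 - 1*(-6))) = 1763584/1369 - sqrt(-73 + (-5 - 1*(-6))) = 1763584/1369 - sqrt(-73 + (-5 + 6)) = 1763584/1369 - sqrt(-73 + 1) = 1763584/1369 - sqrt(-72) = 1763584/1369 - 6*I*sqrt(2)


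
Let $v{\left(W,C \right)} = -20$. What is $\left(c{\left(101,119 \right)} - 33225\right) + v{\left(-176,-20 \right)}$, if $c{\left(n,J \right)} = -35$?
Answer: $-33280$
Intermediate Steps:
$\left(c{\left(101,119 \right)} - 33225\right) + v{\left(-176,-20 \right)} = \left(-35 - 33225\right) - 20 = -33260 - 20 = -33280$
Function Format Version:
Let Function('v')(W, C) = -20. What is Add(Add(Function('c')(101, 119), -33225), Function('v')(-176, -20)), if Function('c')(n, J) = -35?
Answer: -33280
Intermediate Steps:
Add(Add(Function('c')(101, 119), -33225), Function('v')(-176, -20)) = Add(Add(-35, -33225), -20) = Add(-33260, -20) = -33280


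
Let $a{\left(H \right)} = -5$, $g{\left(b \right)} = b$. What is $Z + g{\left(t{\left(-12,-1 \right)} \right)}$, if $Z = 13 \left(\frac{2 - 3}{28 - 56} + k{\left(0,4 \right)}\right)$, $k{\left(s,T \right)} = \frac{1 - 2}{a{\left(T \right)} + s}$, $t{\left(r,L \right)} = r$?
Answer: $- \frac{1251}{140} \approx -8.9357$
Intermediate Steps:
$k{\left(s,T \right)} = - \frac{1}{-5 + s}$ ($k{\left(s,T \right)} = \frac{1 - 2}{-5 + s} = - \frac{1}{-5 + s}$)
$Z = \frac{429}{140}$ ($Z = 13 \left(\frac{2 - 3}{28 - 56} - \frac{1}{-5 + 0}\right) = 13 \left(- \frac{1}{-28} - \frac{1}{-5}\right) = 13 \left(\left(-1\right) \left(- \frac{1}{28}\right) - - \frac{1}{5}\right) = 13 \left(\frac{1}{28} + \frac{1}{5}\right) = 13 \cdot \frac{33}{140} = \frac{429}{140} \approx 3.0643$)
$Z + g{\left(t{\left(-12,-1 \right)} \right)} = \frac{429}{140} - 12 = - \frac{1251}{140}$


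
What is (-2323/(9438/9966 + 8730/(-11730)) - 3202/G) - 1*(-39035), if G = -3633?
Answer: 1199563299185/43494276 ≈ 27580.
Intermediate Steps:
(-2323/(9438/9966 + 8730/(-11730)) - 3202/G) - 1*(-39035) = (-2323/(9438/9966 + 8730/(-11730)) - 3202/(-3633)) - 1*(-39035) = (-2323/(9438*(1/9966) + 8730*(-1/11730)) - 3202*(-1/3633)) + 39035 = (-2323/(143/151 - 291/391) + 3202/3633) + 39035 = (-2323/11972/59041 + 3202/3633) + 39035 = (-2323*59041/11972 + 3202/3633) + 39035 = (-137152243/11972 + 3202/3633) + 39035 = -498235764475/43494276 + 39035 = 1199563299185/43494276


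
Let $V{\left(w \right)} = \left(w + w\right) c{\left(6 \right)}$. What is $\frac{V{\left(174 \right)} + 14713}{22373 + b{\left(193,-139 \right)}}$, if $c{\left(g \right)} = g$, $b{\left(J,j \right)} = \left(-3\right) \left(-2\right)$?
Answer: $\frac{16801}{22379} \approx 0.75075$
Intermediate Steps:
$b{\left(J,j \right)} = 6$
$V{\left(w \right)} = 12 w$ ($V{\left(w \right)} = \left(w + w\right) 6 = 2 w 6 = 12 w$)
$\frac{V{\left(174 \right)} + 14713}{22373 + b{\left(193,-139 \right)}} = \frac{12 \cdot 174 + 14713}{22373 + 6} = \frac{2088 + 14713}{22379} = 16801 \cdot \frac{1}{22379} = \frac{16801}{22379}$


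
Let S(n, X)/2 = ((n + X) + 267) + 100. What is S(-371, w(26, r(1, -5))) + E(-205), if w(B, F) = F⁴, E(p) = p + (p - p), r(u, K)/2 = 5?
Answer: 19787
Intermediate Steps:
r(u, K) = 10 (r(u, K) = 2*5 = 10)
E(p) = p (E(p) = p + 0 = p)
S(n, X) = 734 + 2*X + 2*n (S(n, X) = 2*(((n + X) + 267) + 100) = 2*(((X + n) + 267) + 100) = 2*((267 + X + n) + 100) = 2*(367 + X + n) = 734 + 2*X + 2*n)
S(-371, w(26, r(1, -5))) + E(-205) = (734 + 2*10⁴ + 2*(-371)) - 205 = (734 + 2*10000 - 742) - 205 = (734 + 20000 - 742) - 205 = 19992 - 205 = 19787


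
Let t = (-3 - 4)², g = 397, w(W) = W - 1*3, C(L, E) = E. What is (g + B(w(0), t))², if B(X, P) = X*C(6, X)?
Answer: 164836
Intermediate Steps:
w(W) = -3 + W (w(W) = W - 3 = -3 + W)
t = 49 (t = (-7)² = 49)
B(X, P) = X² (B(X, P) = X*X = X²)
(g + B(w(0), t))² = (397 + (-3 + 0)²)² = (397 + (-3)²)² = (397 + 9)² = 406² = 164836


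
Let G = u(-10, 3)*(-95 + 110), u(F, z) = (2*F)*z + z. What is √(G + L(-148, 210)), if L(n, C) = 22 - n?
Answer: I*√685 ≈ 26.173*I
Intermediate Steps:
u(F, z) = z + 2*F*z (u(F, z) = 2*F*z + z = z + 2*F*z)
G = -855 (G = (3*(1 + 2*(-10)))*(-95 + 110) = (3*(1 - 20))*15 = (3*(-19))*15 = -57*15 = -855)
√(G + L(-148, 210)) = √(-855 + (22 - 1*(-148))) = √(-855 + (22 + 148)) = √(-855 + 170) = √(-685) = I*√685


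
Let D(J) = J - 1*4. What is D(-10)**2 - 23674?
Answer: -23478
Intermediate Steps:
D(J) = -4 + J (D(J) = J - 4 = -4 + J)
D(-10)**2 - 23674 = (-4 - 10)**2 - 23674 = (-14)**2 - 23674 = 196 - 23674 = -23478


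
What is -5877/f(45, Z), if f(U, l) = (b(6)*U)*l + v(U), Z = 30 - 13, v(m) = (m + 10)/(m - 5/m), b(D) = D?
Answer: -263812/206095 ≈ -1.2801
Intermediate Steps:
v(m) = (10 + m)/(m - 5/m)
Z = 17
f(U, l) = 6*U*l + U*(10 + U)/(-5 + U**2) (f(U, l) = (6*U)*l + U*(10 + U)/(-5 + U**2) = 6*U*l + U*(10 + U)/(-5 + U**2))
-5877/f(45, Z) = -5877*(-5 + 45**2)/(45*(10 + 45 + 6*17*(-5 + 45**2))) = -5877*(-5 + 2025)/(45*(10 + 45 + 6*17*(-5 + 2025))) = -5877*404/(9*(10 + 45 + 6*17*2020)) = -5877*404/(9*(10 + 45 + 206040)) = -5877/(45*(1/2020)*206095) = -5877/1854855/404 = -5877*404/1854855 = -263812/206095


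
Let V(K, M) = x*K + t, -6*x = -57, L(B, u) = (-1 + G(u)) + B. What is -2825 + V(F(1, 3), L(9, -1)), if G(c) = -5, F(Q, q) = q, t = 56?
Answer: -5481/2 ≈ -2740.5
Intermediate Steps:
L(B, u) = -6 + B (L(B, u) = (-1 - 5) + B = -6 + B)
x = 19/2 (x = -1/6*(-57) = 19/2 ≈ 9.5000)
V(K, M) = 56 + 19*K/2 (V(K, M) = 19*K/2 + 56 = 56 + 19*K/2)
-2825 + V(F(1, 3), L(9, -1)) = -2825 + (56 + (19/2)*3) = -2825 + (56 + 57/2) = -2825 + 169/2 = -5481/2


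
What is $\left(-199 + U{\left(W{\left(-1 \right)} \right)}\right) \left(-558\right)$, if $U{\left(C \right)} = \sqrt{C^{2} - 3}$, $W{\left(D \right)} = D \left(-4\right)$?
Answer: $111042 - 558 \sqrt{13} \approx 1.0903 \cdot 10^{5}$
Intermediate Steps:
$W{\left(D \right)} = - 4 D$
$U{\left(C \right)} = \sqrt{-3 + C^{2}}$
$\left(-199 + U{\left(W{\left(-1 \right)} \right)}\right) \left(-558\right) = \left(-199 + \sqrt{-3 + \left(\left(-4\right) \left(-1\right)\right)^{2}}\right) \left(-558\right) = \left(-199 + \sqrt{-3 + 4^{2}}\right) \left(-558\right) = \left(-199 + \sqrt{-3 + 16}\right) \left(-558\right) = \left(-199 + \sqrt{13}\right) \left(-558\right) = 111042 - 558 \sqrt{13}$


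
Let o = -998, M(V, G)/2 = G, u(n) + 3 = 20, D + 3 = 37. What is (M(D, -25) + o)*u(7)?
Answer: -17816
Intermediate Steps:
D = 34 (D = -3 + 37 = 34)
u(n) = 17 (u(n) = -3 + 20 = 17)
M(V, G) = 2*G
(M(D, -25) + o)*u(7) = (2*(-25) - 998)*17 = (-50 - 998)*17 = -1048*17 = -17816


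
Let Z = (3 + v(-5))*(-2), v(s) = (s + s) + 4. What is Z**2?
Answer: 36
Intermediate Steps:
v(s) = 4 + 2*s (v(s) = 2*s + 4 = 4 + 2*s)
Z = 6 (Z = (3 + (4 + 2*(-5)))*(-2) = (3 + (4 - 10))*(-2) = (3 - 6)*(-2) = -3*(-2) = 6)
Z**2 = 6**2 = 36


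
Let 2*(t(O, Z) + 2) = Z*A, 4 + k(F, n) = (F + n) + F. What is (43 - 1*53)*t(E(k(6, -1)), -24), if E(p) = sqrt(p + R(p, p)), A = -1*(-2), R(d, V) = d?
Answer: 260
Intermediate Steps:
k(F, n) = -4 + n + 2*F (k(F, n) = -4 + ((F + n) + F) = -4 + (n + 2*F) = -4 + n + 2*F)
A = 2
E(p) = sqrt(2)*sqrt(p) (E(p) = sqrt(p + p) = sqrt(2*p) = sqrt(2)*sqrt(p))
t(O, Z) = -2 + Z (t(O, Z) = -2 + (Z*2)/2 = -2 + (2*Z)/2 = -2 + Z)
(43 - 1*53)*t(E(k(6, -1)), -24) = (43 - 1*53)*(-2 - 24) = (43 - 53)*(-26) = -10*(-26) = 260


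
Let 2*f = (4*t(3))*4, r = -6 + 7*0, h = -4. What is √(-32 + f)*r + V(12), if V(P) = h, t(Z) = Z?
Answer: -4 - 12*I*√2 ≈ -4.0 - 16.971*I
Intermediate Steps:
V(P) = -4
r = -6 (r = -6 + 0 = -6)
f = 24 (f = ((4*3)*4)/2 = (12*4)/2 = (½)*48 = 24)
√(-32 + f)*r + V(12) = √(-32 + 24)*(-6) - 4 = √(-8)*(-6) - 4 = (2*I*√2)*(-6) - 4 = -12*I*√2 - 4 = -4 - 12*I*√2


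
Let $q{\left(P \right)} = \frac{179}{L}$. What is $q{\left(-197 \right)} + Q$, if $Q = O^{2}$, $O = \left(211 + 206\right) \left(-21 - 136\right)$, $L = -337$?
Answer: $\frac{1444446016678}{337} \approx 4.2862 \cdot 10^{9}$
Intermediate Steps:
$O = -65469$ ($O = 417 \left(-157\right) = -65469$)
$q{\left(P \right)} = - \frac{179}{337}$ ($q{\left(P \right)} = \frac{179}{-337} = 179 \left(- \frac{1}{337}\right) = - \frac{179}{337}$)
$Q = 4286189961$ ($Q = \left(-65469\right)^{2} = 4286189961$)
$q{\left(-197 \right)} + Q = - \frac{179}{337} + 4286189961 = \frac{1444446016678}{337}$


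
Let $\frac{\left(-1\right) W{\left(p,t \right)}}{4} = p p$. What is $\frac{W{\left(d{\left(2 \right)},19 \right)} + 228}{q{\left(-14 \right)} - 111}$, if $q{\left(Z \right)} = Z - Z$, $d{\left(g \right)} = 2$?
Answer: $- \frac{212}{111} \approx -1.9099$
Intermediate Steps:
$q{\left(Z \right)} = 0$
$W{\left(p,t \right)} = - 4 p^{2}$ ($W{\left(p,t \right)} = - 4 p p = - 4 p^{2}$)
$\frac{W{\left(d{\left(2 \right)},19 \right)} + 228}{q{\left(-14 \right)} - 111} = \frac{- 4 \cdot 2^{2} + 228}{0 - 111} = \frac{\left(-4\right) 4 + 228}{-111} = \left(-16 + 228\right) \left(- \frac{1}{111}\right) = 212 \left(- \frac{1}{111}\right) = - \frac{212}{111}$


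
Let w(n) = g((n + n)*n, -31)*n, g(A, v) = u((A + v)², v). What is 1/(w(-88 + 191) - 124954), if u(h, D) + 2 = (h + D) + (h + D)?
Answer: 1/92470996068 ≈ 1.0814e-11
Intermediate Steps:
u(h, D) = -2 + 2*D + 2*h (u(h, D) = -2 + ((h + D) + (h + D)) = -2 + ((D + h) + (D + h)) = -2 + (2*D + 2*h) = -2 + 2*D + 2*h)
g(A, v) = -2 + 2*v + 2*(A + v)²
w(n) = n*(-64 + 2*(-31 + 2*n²)²) (w(n) = (-2 + 2*(-31) + 2*((n + n)*n - 31)²)*n = (-2 - 62 + 2*((2*n)*n - 31)²)*n = (-2 - 62 + 2*(2*n² - 31)²)*n = (-2 - 62 + 2*(-31 + 2*n²)²)*n = (-64 + 2*(-31 + 2*n²)²)*n = n*(-64 + 2*(-31 + 2*n²)²))
1/(w(-88 + 191) - 124954) = 1/(2*(-88 + 191)*(-32 + (-31 + 2*(-88 + 191)²)²) - 124954) = 1/(2*103*(-32 + (-31 + 2*103²)²) - 124954) = 1/(2*103*(-32 + (-31 + 2*10609)²) - 124954) = 1/(2*103*(-32 + (-31 + 21218)²) - 124954) = 1/(2*103*(-32 + 21187²) - 124954) = 1/(2*103*(-32 + 448888969) - 124954) = 1/(2*103*448888937 - 124954) = 1/(92471121022 - 124954) = 1/92470996068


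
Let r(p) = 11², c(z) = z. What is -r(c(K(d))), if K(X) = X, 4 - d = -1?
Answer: -121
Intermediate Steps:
d = 5 (d = 4 - 1*(-1) = 4 + 1 = 5)
r(p) = 121
-r(c(K(d))) = -1*121 = -121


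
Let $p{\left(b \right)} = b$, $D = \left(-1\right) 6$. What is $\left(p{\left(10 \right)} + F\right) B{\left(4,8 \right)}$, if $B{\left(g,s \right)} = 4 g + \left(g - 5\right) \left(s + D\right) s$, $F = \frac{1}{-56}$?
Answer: $0$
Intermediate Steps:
$D = -6$
$F = - \frac{1}{56} \approx -0.017857$
$B{\left(g,s \right)} = 4 g + s \left(-6 + s\right) \left(-5 + g\right)$ ($B{\left(g,s \right)} = 4 g + \left(g - 5\right) \left(s - 6\right) s = 4 g + \left(-5 + g\right) \left(-6 + s\right) s = 4 g + \left(-6 + s\right) \left(-5 + g\right) s = 4 g + s \left(-6 + s\right) \left(-5 + g\right)$)
$\left(p{\left(10 \right)} + F\right) B{\left(4,8 \right)} = \left(10 - \frac{1}{56}\right) \left(- 5 \cdot 8^{2} + 4 \cdot 4 + 30 \cdot 8 + 4 \cdot 8^{2} - 24 \cdot 8\right) = \frac{559 \left(\left(-5\right) 64 + 16 + 240 + 4 \cdot 64 - 192\right)}{56} = \frac{559 \left(-320 + 16 + 240 + 256 - 192\right)}{56} = \frac{559}{56} \cdot 0 = 0$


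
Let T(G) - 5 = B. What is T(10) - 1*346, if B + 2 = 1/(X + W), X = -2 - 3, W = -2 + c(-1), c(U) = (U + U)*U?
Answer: -1716/5 ≈ -343.20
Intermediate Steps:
c(U) = 2*U**2 (c(U) = (2*U)*U = 2*U**2)
W = 0 (W = -2 + 2*(-1)**2 = -2 + 2*1 = -2 + 2 = 0)
X = -5
B = -11/5 (B = -2 + 1/(-5 + 0) = -2 + 1/(-5) = -2 - 1/5 = -11/5 ≈ -2.2000)
T(G) = 14/5 (T(G) = 5 - 11/5 = 14/5)
T(10) - 1*346 = 14/5 - 1*346 = 14/5 - 346 = -1716/5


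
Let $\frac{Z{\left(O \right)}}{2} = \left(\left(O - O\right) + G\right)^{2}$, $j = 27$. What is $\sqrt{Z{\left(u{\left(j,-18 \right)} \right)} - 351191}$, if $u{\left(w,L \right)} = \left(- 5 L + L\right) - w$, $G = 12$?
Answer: $i \sqrt{350903} \approx 592.37 i$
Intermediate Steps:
$u{\left(w,L \right)} = - w - 4 L$ ($u{\left(w,L \right)} = - 4 L - w = - w - 4 L$)
$Z{\left(O \right)} = 288$ ($Z{\left(O \right)} = 2 \left(\left(O - O\right) + 12\right)^{2} = 2 \left(0 + 12\right)^{2} = 2 \cdot 12^{2} = 2 \cdot 144 = 288$)
$\sqrt{Z{\left(u{\left(j,-18 \right)} \right)} - 351191} = \sqrt{288 - 351191} = \sqrt{-350903} = i \sqrt{350903}$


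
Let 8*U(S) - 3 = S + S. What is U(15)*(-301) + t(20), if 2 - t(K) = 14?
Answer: -10029/8 ≈ -1253.6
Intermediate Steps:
U(S) = 3/8 + S/4 (U(S) = 3/8 + (S + S)/8 = 3/8 + (2*S)/8 = 3/8 + S/4)
t(K) = -12 (t(K) = 2 - 1*14 = 2 - 14 = -12)
U(15)*(-301) + t(20) = (3/8 + (¼)*15)*(-301) - 12 = (3/8 + 15/4)*(-301) - 12 = (33/8)*(-301) - 12 = -9933/8 - 12 = -10029/8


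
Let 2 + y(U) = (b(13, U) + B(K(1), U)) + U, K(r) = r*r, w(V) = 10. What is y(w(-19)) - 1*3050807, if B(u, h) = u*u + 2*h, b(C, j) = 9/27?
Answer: -9152333/3 ≈ -3.0508e+6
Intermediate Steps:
K(r) = r²
b(C, j) = ⅓ (b(C, j) = 9*(1/27) = ⅓)
B(u, h) = u² + 2*h
y(U) = -⅔ + 3*U (y(U) = -2 + ((⅓ + ((1²)² + 2*U)) + U) = -2 + ((⅓ + (1² + 2*U)) + U) = -2 + ((⅓ + (1 + 2*U)) + U) = -2 + ((4/3 + 2*U) + U) = -2 + (4/3 + 3*U) = -⅔ + 3*U)
y(w(-19)) - 1*3050807 = (-⅔ + 3*10) - 1*3050807 = (-⅔ + 30) - 3050807 = 88/3 - 3050807 = -9152333/3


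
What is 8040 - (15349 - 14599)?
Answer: 7290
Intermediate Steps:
8040 - (15349 - 14599) = 8040 - 1*750 = 8040 - 750 = 7290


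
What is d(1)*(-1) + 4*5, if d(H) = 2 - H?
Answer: 19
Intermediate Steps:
d(1)*(-1) + 4*5 = (2 - 1*1)*(-1) + 4*5 = (2 - 1)*(-1) + 20 = 1*(-1) + 20 = -1 + 20 = 19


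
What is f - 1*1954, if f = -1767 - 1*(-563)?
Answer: -3158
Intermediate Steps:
f = -1204 (f = -1767 + 563 = -1204)
f - 1*1954 = -1204 - 1*1954 = -1204 - 1954 = -3158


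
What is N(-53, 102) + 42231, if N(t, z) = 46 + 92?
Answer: 42369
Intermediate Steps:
N(t, z) = 138
N(-53, 102) + 42231 = 138 + 42231 = 42369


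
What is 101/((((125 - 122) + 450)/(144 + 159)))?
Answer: 10201/151 ≈ 67.556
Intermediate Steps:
101/((((125 - 122) + 450)/(144 + 159))) = 101/(((3 + 450)/303)) = 101/((453*(1/303))) = 101/(151/101) = 101*(101/151) = 10201/151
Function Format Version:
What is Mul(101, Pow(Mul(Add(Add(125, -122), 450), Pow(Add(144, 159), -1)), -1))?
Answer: Rational(10201, 151) ≈ 67.556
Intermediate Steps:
Mul(101, Pow(Mul(Add(Add(125, -122), 450), Pow(Add(144, 159), -1)), -1)) = Mul(101, Pow(Mul(Add(3, 450), Pow(303, -1)), -1)) = Mul(101, Pow(Mul(453, Rational(1, 303)), -1)) = Mul(101, Pow(Rational(151, 101), -1)) = Mul(101, Rational(101, 151)) = Rational(10201, 151)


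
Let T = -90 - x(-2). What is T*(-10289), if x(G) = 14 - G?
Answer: 1090634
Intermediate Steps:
T = -106 (T = -90 - (14 - 1*(-2)) = -90 - (14 + 2) = -90 - 1*16 = -90 - 16 = -106)
T*(-10289) = -106*(-10289) = 1090634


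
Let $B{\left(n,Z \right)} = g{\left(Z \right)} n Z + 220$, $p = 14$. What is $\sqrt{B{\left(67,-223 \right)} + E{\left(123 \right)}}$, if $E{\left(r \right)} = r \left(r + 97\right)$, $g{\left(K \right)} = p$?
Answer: $i \sqrt{181894} \approx 426.49 i$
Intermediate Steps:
$g{\left(K \right)} = 14$
$B{\left(n,Z \right)} = 220 + 14 Z n$ ($B{\left(n,Z \right)} = 14 n Z + 220 = 14 Z n + 220 = 220 + 14 Z n$)
$E{\left(r \right)} = r \left(97 + r\right)$
$\sqrt{B{\left(67,-223 \right)} + E{\left(123 \right)}} = \sqrt{\left(220 + 14 \left(-223\right) 67\right) + 123 \left(97 + 123\right)} = \sqrt{\left(220 - 209174\right) + 123 \cdot 220} = \sqrt{-208954 + 27060} = \sqrt{-181894} = i \sqrt{181894}$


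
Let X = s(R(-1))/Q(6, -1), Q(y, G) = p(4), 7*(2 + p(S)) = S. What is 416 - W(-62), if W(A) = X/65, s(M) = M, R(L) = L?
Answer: 270393/650 ≈ 415.99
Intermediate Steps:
p(S) = -2 + S/7
Q(y, G) = -10/7 (Q(y, G) = -2 + (1/7)*4 = -2 + 4/7 = -10/7)
X = 7/10 (X = -1/(-10/7) = -1*(-7/10) = 7/10 ≈ 0.70000)
W(A) = 7/650 (W(A) = (7/10)/65 = (7/10)*(1/65) = 7/650)
416 - W(-62) = 416 - 1*7/650 = 416 - 7/650 = 270393/650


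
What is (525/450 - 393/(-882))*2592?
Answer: 204768/49 ≈ 4178.9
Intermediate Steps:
(525/450 - 393/(-882))*2592 = (525*(1/450) - 393*(-1/882))*2592 = (7/6 + 131/294)*2592 = (79/49)*2592 = 204768/49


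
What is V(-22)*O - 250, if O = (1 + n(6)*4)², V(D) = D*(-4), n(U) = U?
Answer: 54750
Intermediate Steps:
V(D) = -4*D
O = 625 (O = (1 + 6*4)² = (1 + 24)² = 25² = 625)
V(-22)*O - 250 = -4*(-22)*625 - 250 = 88*625 - 250 = 55000 - 250 = 54750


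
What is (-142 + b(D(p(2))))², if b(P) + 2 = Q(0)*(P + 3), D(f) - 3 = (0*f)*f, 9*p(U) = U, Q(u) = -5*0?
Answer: 20736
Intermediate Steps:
Q(u) = 0
p(U) = U/9
D(f) = 3 (D(f) = 3 + (0*f)*f = 3 + 0*f = 3 + 0 = 3)
b(P) = -2 (b(P) = -2 + 0*(P + 3) = -2 + 0*(3 + P) = -2 + 0 = -2)
(-142 + b(D(p(2))))² = (-142 - 2)² = (-144)² = 20736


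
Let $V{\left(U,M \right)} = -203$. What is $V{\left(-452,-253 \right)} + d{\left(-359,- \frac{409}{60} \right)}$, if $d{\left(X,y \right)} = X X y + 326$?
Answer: $- \frac{52704949}{60} \approx -8.7842 \cdot 10^{5}$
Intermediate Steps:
$d{\left(X,y \right)} = 326 + y X^{2}$ ($d{\left(X,y \right)} = X^{2} y + 326 = y X^{2} + 326 = 326 + y X^{2}$)
$V{\left(-452,-253 \right)} + d{\left(-359,- \frac{409}{60} \right)} = -203 + \left(326 + - \frac{409}{60} \left(-359\right)^{2}\right) = -203 + \left(326 + \left(-409\right) \frac{1}{60} \cdot 128881\right) = -203 + \left(326 - \frac{52712329}{60}\right) = -203 - \frac{52692769}{60} = - \frac{52704949}{60}$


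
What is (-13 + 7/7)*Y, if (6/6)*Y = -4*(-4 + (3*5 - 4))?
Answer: 336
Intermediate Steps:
Y = -28 (Y = -4*(-4 + (3*5 - 4)) = -4*(-4 + (15 - 4)) = -4*(-4 + 11) = -4*7 = -28)
(-13 + 7/7)*Y = (-13 + 7/7)*(-28) = (-13 + 7*(⅐))*(-28) = (-13 + 1)*(-28) = -12*(-28) = 336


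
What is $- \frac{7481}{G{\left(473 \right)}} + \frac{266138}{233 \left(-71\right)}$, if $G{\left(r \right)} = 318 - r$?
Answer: $\frac{82506793}{2564165} \approx 32.177$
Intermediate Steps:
$- \frac{7481}{G{\left(473 \right)}} + \frac{266138}{233 \left(-71\right)} = - \frac{7481}{318 - 473} + \frac{266138}{233 \left(-71\right)} = - \frac{7481}{318 - 473} + \frac{266138}{-16543} = - \frac{7481}{-155} + 266138 \left(- \frac{1}{16543}\right) = \left(-7481\right) \left(- \frac{1}{155}\right) - \frac{266138}{16543} = \frac{7481}{155} - \frac{266138}{16543} = \frac{82506793}{2564165}$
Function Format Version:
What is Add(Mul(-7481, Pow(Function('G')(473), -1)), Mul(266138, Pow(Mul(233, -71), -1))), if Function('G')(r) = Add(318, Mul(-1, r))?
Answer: Rational(82506793, 2564165) ≈ 32.177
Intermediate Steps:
Add(Mul(-7481, Pow(Function('G')(473), -1)), Mul(266138, Pow(Mul(233, -71), -1))) = Add(Mul(-7481, Pow(Add(318, Mul(-1, 473)), -1)), Mul(266138, Pow(Mul(233, -71), -1))) = Add(Mul(-7481, Pow(Add(318, -473), -1)), Mul(266138, Pow(-16543, -1))) = Add(Mul(-7481, Pow(-155, -1)), Mul(266138, Rational(-1, 16543))) = Add(Mul(-7481, Rational(-1, 155)), Rational(-266138, 16543)) = Add(Rational(7481, 155), Rational(-266138, 16543)) = Rational(82506793, 2564165)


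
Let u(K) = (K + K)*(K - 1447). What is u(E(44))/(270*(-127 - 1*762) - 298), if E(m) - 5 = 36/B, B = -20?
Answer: 28876/751025 ≈ 0.038449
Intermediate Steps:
E(m) = 16/5 (E(m) = 5 + 36/(-20) = 5 + 36*(-1/20) = 5 - 9/5 = 16/5)
u(K) = 2*K*(-1447 + K) (u(K) = (2*K)*(-1447 + K) = 2*K*(-1447 + K))
u(E(44))/(270*(-127 - 1*762) - 298) = (2*(16/5)*(-1447 + 16/5))/(270*(-127 - 1*762) - 298) = (2*(16/5)*(-7219/5))/(270*(-127 - 762) - 298) = -231008/(25*(270*(-889) - 298)) = -231008/(25*(-240030 - 298)) = -231008/25/(-240328) = -231008/25*(-1/240328) = 28876/751025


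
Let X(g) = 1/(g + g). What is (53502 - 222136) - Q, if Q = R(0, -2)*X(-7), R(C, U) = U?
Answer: -1180439/7 ≈ -1.6863e+5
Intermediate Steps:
X(g) = 1/(2*g)
Q = ⅐ (Q = -1/(-7) = -(-1)/7 = -2*(-1/14) = ⅐ ≈ 0.14286)
(53502 - 222136) - Q = (53502 - 222136) - 1*⅐ = -168634 - ⅐ = -1180439/7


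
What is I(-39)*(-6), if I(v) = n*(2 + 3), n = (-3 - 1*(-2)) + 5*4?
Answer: -570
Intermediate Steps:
n = 19 (n = (-3 + 2) + 20 = -1 + 20 = 19)
I(v) = 95 (I(v) = 19*(2 + 3) = 19*5 = 95)
I(-39)*(-6) = 95*(-6) = -570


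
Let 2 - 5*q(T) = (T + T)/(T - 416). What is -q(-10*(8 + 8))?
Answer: -13/45 ≈ -0.28889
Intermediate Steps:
q(T) = 2/5 - 2*T/(5*(-416 + T)) (q(T) = 2/5 - (T + T)/(5*(T - 416)) = 2/5 - 2*T/(5*(-416 + T)))
-q(-10*(8 + 8)) = -(-832)/(-2080 + 5*(-10*(8 + 8))) = -(-832)/(-2080 + 5*(-10*16)) = -(-832)/(-2080 + 5*(-160)) = -(-832)/(-2080 - 800) = -(-832)/(-2880) = -(-832)*(-1)/2880 = -1*13/45 = -13/45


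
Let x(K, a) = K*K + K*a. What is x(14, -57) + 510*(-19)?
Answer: -10292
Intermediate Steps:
x(K, a) = K² + K*a
x(14, -57) + 510*(-19) = 14*(14 - 57) + 510*(-19) = 14*(-43) - 9690 = -602 - 9690 = -10292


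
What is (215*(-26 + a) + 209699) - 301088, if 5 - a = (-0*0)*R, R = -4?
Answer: -95904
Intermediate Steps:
a = 5 (a = 5 - (-0*0)*(-4) = 5 - (-5*0)*(-4) = 5 - 0*(-4) = 5 - 1*0 = 5 + 0 = 5)
(215*(-26 + a) + 209699) - 301088 = (215*(-26 + 5) + 209699) - 301088 = (215*(-21) + 209699) - 301088 = (-4515 + 209699) - 301088 = 205184 - 301088 = -95904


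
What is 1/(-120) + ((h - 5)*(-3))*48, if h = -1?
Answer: 103679/120 ≈ 863.99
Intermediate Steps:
1/(-120) + ((h - 5)*(-3))*48 = 1/(-120) + ((-1 - 5)*(-3))*48 = -1/120 - 6*(-3)*48 = -1/120 + 18*48 = -1/120 + 864 = 103679/120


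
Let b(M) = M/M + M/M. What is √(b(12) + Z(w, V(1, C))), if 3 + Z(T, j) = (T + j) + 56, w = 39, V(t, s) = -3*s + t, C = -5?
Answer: √110 ≈ 10.488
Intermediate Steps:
V(t, s) = t - 3*s
b(M) = 2 (b(M) = 1 + 1 = 2)
Z(T, j) = 53 + T + j (Z(T, j) = -3 + ((T + j) + 56) = -3 + (56 + T + j) = 53 + T + j)
√(b(12) + Z(w, V(1, C))) = √(2 + (53 + 39 + (1 - 3*(-5)))) = √(2 + (53 + 39 + (1 + 15))) = √(2 + (53 + 39 + 16)) = √(2 + 108) = √110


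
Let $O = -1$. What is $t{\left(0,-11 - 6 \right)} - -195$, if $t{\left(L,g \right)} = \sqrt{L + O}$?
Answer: $195 + i \approx 195.0 + 1.0 i$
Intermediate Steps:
$t{\left(L,g \right)} = \sqrt{-1 + L}$ ($t{\left(L,g \right)} = \sqrt{L - 1} = \sqrt{-1 + L}$)
$t{\left(0,-11 - 6 \right)} - -195 = \sqrt{-1 + 0} - -195 = \sqrt{-1} + 195 = i + 195 = 195 + i$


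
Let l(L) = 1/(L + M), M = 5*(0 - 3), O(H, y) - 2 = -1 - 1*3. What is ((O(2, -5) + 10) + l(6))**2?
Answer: 5041/81 ≈ 62.235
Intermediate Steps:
O(H, y) = -2 (O(H, y) = 2 + (-1 - 1*3) = 2 + (-1 - 3) = 2 - 4 = -2)
M = -15 (M = 5*(-3) = -15)
l(L) = 1/(-15 + L) (l(L) = 1/(L - 15) = 1/(-15 + L))
((O(2, -5) + 10) + l(6))**2 = ((-2 + 10) + 1/(-15 + 6))**2 = (8 + 1/(-9))**2 = (8 - 1/9)**2 = (71/9)**2 = 5041/81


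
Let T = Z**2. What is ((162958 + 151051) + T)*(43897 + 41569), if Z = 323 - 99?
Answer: 31125435210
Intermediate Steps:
Z = 224
T = 50176 (T = 224**2 = 50176)
((162958 + 151051) + T)*(43897 + 41569) = ((162958 + 151051) + 50176)*(43897 + 41569) = (314009 + 50176)*85466 = 364185*85466 = 31125435210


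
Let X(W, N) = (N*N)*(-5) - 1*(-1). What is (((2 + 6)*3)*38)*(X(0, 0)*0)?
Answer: 0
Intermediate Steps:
X(W, N) = 1 - 5*N**2 (X(W, N) = N**2*(-5) + 1 = -5*N**2 + 1 = 1 - 5*N**2)
(((2 + 6)*3)*38)*(X(0, 0)*0) = (((2 + 6)*3)*38)*((1 - 5*0**2)*0) = ((8*3)*38)*((1 - 5*0)*0) = (24*38)*((1 + 0)*0) = 912*(1*0) = 912*0 = 0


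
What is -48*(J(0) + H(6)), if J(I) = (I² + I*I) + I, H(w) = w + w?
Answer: -576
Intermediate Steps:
H(w) = 2*w
J(I) = I + 2*I² (J(I) = (I² + I²) + I = 2*I² + I = I + 2*I²)
-48*(J(0) + H(6)) = -48*(0*(1 + 2*0) + 2*6) = -48*(0*(1 + 0) + 12) = -48*(0*1 + 12) = -48*(0 + 12) = -48*12 = -576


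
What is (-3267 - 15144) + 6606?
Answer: -11805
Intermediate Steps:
(-3267 - 15144) + 6606 = -18411 + 6606 = -11805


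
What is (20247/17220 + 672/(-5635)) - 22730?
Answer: -3000675117/132020 ≈ -22729.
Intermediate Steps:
(20247/17220 + 672/(-5635)) - 22730 = (20247*(1/17220) + 672*(-1/5635)) - 22730 = (6749/5740 - 96/805) - 22730 = 139483/132020 - 22730 = -3000675117/132020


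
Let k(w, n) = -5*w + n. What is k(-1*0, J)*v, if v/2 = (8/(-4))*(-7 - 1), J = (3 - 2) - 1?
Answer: 0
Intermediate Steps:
J = 0 (J = 1 - 1 = 0)
k(w, n) = n - 5*w
v = 32 (v = 2*((8/(-4))*(-7 - 1)) = 2*((8*(-¼))*(-8)) = 2*(-2*(-8)) = 2*16 = 32)
k(-1*0, J)*v = (0 - (-5)*0)*32 = (0 - 5*0)*32 = (0 + 0)*32 = 0*32 = 0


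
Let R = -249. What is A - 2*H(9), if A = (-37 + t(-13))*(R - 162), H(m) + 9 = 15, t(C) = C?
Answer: 20538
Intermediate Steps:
H(m) = 6 (H(m) = -9 + 15 = 6)
A = 20550 (A = (-37 - 13)*(-249 - 162) = -50*(-411) = 20550)
A - 2*H(9) = 20550 - 2*6 = 20550 - 12 = 20538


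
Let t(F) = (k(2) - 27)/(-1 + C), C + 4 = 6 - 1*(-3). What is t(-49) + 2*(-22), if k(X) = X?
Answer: -201/4 ≈ -50.250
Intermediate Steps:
C = 5 (C = -4 + (6 - 1*(-3)) = -4 + (6 + 3) = -4 + 9 = 5)
t(F) = -25/4 (t(F) = (2 - 27)/(-1 + 5) = -25/4)
t(-49) + 2*(-22) = -25/4 + 2*(-22) = -25/4 - 44 = -201/4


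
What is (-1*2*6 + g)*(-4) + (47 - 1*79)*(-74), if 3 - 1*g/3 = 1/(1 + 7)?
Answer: 4763/2 ≈ 2381.5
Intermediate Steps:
g = 69/8 (g = 9 - 3/(1 + 7) = 9 - 3/8 = 69/8 ≈ 8.6250)
(-1*2*6 + g)*(-4) + (47 - 1*79)*(-74) = (-1*2*6 + 69/8)*(-4) + (47 - 1*79)*(-74) = (-2*6 + 69/8)*(-4) + (47 - 79)*(-74) = (-12 + 69/8)*(-4) - 32*(-74) = -27/8*(-4) + 2368 = 27/2 + 2368 = 4763/2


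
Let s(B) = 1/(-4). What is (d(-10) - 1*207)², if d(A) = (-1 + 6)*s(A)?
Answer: 693889/16 ≈ 43368.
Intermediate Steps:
s(B) = -¼
d(A) = -5/4 (d(A) = (-1 + 6)*(-¼) = 5*(-¼) = -5/4)
(d(-10) - 1*207)² = (-5/4 - 1*207)² = (-5/4 - 207)² = (-833/4)² = 693889/16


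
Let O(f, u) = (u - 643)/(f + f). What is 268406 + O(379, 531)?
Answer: 101725818/379 ≈ 2.6841e+5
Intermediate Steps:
O(f, u) = (-643 + u)/(2*f) (O(f, u) = (-643 + u)/((2*f)) = (-643 + u)*(1/(2*f)) = (-643 + u)/(2*f))
268406 + O(379, 531) = 268406 + (½)*(-643 + 531)/379 = 268406 + (½)*(1/379)*(-112) = 268406 - 56/379 = 101725818/379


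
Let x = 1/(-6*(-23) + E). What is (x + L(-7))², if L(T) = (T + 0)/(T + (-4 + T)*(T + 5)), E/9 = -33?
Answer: 141376/632025 ≈ 0.22369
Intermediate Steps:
E = -297 (E = 9*(-33) = -297)
L(T) = T/(T + (-4 + T)*(5 + T))
x = -1/159 (x = 1/(-6*(-23) - 297) = 1/(138 - 297) = 1/(-159) = -1/159 ≈ -0.0062893)
(x + L(-7))² = (-1/159 - 7/(-20 + (-7)² + 2*(-7)))² = (-1/159 - 7/(-20 + 49 - 14))² = (-1/159 - 7/15)² = (-376/795)² = 141376/632025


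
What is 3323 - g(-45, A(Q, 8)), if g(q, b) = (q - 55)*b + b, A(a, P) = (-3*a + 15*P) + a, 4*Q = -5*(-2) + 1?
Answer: 29317/2 ≈ 14659.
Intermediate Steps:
Q = 11/4 (Q = (-5*(-2) + 1)/4 = (10 + 1)/4 = (¼)*11 = 11/4 ≈ 2.7500)
A(a, P) = -2*a + 15*P
g(q, b) = b + b*(-55 + q) (g(q, b) = (-55 + q)*b + b = b*(-55 + q) + b = b + b*(-55 + q))
3323 - g(-45, A(Q, 8)) = 3323 - (-2*11/4 + 15*8)*(-54 - 45) = 3323 - (-11/2 + 120)*(-99) = 3323 - 229*(-99)/2 = 3323 - 1*(-22671/2) = 3323 + 22671/2 = 29317/2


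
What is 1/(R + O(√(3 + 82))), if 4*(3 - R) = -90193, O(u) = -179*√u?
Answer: 1/(90205/4 - 179*85^(¼)) ≈ 4.5439e-5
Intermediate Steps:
R = 90205/4 (R = 3 - ¼*(-90193) = 3 + 90193/4 = 90205/4 ≈ 22551.)
1/(R + O(√(3 + 82))) = 1/(90205/4 - 179*(3 + 82)^(¼)) = 1/(90205/4 - 179*85^(¼))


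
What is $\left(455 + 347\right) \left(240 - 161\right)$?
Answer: $63358$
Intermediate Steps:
$\left(455 + 347\right) \left(240 - 161\right) = 802 \cdot 79 = 63358$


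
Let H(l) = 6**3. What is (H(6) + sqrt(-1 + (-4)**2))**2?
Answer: (216 + sqrt(15))**2 ≈ 48344.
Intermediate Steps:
H(l) = 216
(H(6) + sqrt(-1 + (-4)**2))**2 = (216 + sqrt(-1 + (-4)**2))**2 = (216 + sqrt(-1 + 16))**2 = (216 + sqrt(15))**2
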